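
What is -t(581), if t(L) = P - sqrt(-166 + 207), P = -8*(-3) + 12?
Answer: -36 + sqrt(41) ≈ -29.597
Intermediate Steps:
P = 36 (P = 24 + 12 = 36)
t(L) = 36 - sqrt(41) (t(L) = 36 - sqrt(-166 + 207) = 36 - sqrt(41))
-t(581) = -(36 - sqrt(41)) = -36 + sqrt(41)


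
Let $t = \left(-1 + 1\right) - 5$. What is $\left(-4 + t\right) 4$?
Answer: $-36$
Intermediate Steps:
$t = -5$ ($t = 0 - 5 = -5$)
$\left(-4 + t\right) 4 = \left(-4 - 5\right) 4 = \left(-9\right) 4 = -36$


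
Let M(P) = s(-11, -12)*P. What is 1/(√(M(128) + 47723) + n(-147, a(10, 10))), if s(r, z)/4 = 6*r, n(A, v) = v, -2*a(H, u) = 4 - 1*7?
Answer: -6/55715 + 4*√13931/55715 ≈ 0.0083661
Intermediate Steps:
a(H, u) = 3/2 (a(H, u) = -(4 - 1*7)/2 = -(4 - 7)/2 = -½*(-3) = 3/2)
s(r, z) = 24*r (s(r, z) = 4*(6*r) = 24*r)
M(P) = -264*P (M(P) = (24*(-11))*P = -264*P)
1/(√(M(128) + 47723) + n(-147, a(10, 10))) = 1/(√(-264*128 + 47723) + 3/2) = 1/(√(-33792 + 47723) + 3/2) = 1/(√13931 + 3/2) = 1/(3/2 + √13931)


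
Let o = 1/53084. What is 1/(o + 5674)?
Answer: 53084/301198617 ≈ 0.00017624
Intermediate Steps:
o = 1/53084 ≈ 1.8838e-5
1/(o + 5674) = 1/(1/53084 + 5674) = 1/(301198617/53084) = 53084/301198617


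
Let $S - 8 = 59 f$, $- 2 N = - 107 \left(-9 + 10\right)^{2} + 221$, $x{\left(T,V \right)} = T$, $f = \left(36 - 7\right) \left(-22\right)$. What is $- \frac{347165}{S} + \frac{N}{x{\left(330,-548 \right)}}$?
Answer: $\frac{9368276}{1034935} \approx 9.052$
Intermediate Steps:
$f = -638$ ($f = 29 \left(-22\right) = -638$)
$N = -57$ ($N = - \frac{- 107 \left(-9 + 10\right)^{2} + 221}{2} = - \frac{- 107 \cdot 1^{2} + 221}{2} = - \frac{\left(-107\right) 1 + 221}{2} = - \frac{-107 + 221}{2} = \left(- \frac{1}{2}\right) 114 = -57$)
$S = -37634$ ($S = 8 + 59 \left(-638\right) = 8 - 37642 = -37634$)
$- \frac{347165}{S} + \frac{N}{x{\left(330,-548 \right)}} = - \frac{347165}{-37634} - \frac{57}{330} = \left(-347165\right) \left(- \frac{1}{37634}\right) - \frac{19}{110} = \frac{347165}{37634} - \frac{19}{110} = \frac{9368276}{1034935}$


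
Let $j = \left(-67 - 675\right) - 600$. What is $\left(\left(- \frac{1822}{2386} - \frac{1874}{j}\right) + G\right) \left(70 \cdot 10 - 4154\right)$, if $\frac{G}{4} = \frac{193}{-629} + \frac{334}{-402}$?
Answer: $\frac{124507507270688}{9200617617} \approx 13533.0$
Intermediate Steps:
$G = - \frac{575344}{126429}$ ($G = 4 \left(\frac{193}{-629} + \frac{334}{-402}\right) = 4 \left(193 \left(- \frac{1}{629}\right) + 334 \left(- \frac{1}{402}\right)\right) = 4 \left(- \frac{193}{629} - \frac{167}{201}\right) = 4 \left(- \frac{143836}{126429}\right) = - \frac{575344}{126429} \approx -4.5507$)
$j = -1342$ ($j = -742 - 600 = -1342$)
$\left(\left(- \frac{1822}{2386} - \frac{1874}{j}\right) + G\right) \left(70 \cdot 10 - 4154\right) = \left(\left(- \frac{1822}{2386} - \frac{1874}{-1342}\right) - \frac{575344}{126429}\right) \left(70 \cdot 10 - 4154\right) = \left(\left(\left(-1822\right) \frac{1}{2386} - - \frac{937}{671}\right) - \frac{575344}{126429}\right) \left(700 - 4154\right) = \left(\left(- \frac{911}{1193} + \frac{937}{671}\right) - \frac{575344}{126429}\right) \left(-3454\right) = \left(\frac{506560}{800503} - \frac{575344}{126429}\right) \left(-3454\right) = \left(- \frac{396520723792}{101206793787}\right) \left(-3454\right) = \frac{124507507270688}{9200617617}$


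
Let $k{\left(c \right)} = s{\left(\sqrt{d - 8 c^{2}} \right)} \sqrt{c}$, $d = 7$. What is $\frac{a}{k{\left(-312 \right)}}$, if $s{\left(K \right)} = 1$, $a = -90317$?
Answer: $\frac{90317 i \sqrt{78}}{156} \approx 5113.2 i$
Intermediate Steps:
$k{\left(c \right)} = \sqrt{c}$ ($k{\left(c \right)} = 1 \sqrt{c} = \sqrt{c}$)
$\frac{a}{k{\left(-312 \right)}} = - \frac{90317}{\sqrt{-312}} = - \frac{90317}{2 i \sqrt{78}} = - 90317 \left(- \frac{i \sqrt{78}}{156}\right) = \frac{90317 i \sqrt{78}}{156}$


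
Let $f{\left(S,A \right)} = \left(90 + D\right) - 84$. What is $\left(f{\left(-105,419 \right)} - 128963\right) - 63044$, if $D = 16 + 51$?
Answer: $-191934$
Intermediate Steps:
$D = 67$
$f{\left(S,A \right)} = 73$ ($f{\left(S,A \right)} = \left(90 + 67\right) - 84 = 157 - 84 = 73$)
$\left(f{\left(-105,419 \right)} - 128963\right) - 63044 = \left(73 - 128963\right) - 63044 = -128890 - 63044 = -191934$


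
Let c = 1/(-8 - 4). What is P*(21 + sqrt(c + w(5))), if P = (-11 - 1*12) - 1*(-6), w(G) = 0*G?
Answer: -357 - 17*I*sqrt(3)/6 ≈ -357.0 - 4.9075*I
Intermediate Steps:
w(G) = 0
c = -1/12 (c = 1/(-12) = -1/12 ≈ -0.083333)
P = -17 (P = (-11 - 12) + 6 = -23 + 6 = -17)
P*(21 + sqrt(c + w(5))) = -17*(21 + sqrt(-1/12 + 0)) = -17*(21 + sqrt(-1/12)) = -17*(21 + I*sqrt(3)/6) = -357 - 17*I*sqrt(3)/6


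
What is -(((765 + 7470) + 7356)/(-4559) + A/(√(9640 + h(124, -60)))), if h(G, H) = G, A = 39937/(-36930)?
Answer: 15591/4559 + 39937*√2441/180292260 ≈ 3.4308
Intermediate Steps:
A = -39937/36930 (A = 39937*(-1/36930) = -39937/36930 ≈ -1.0814)
-(((765 + 7470) + 7356)/(-4559) + A/(√(9640 + h(124, -60)))) = -(((765 + 7470) + 7356)/(-4559) - 39937/(36930*√(9640 + 124))) = -((8235 + 7356)*(-1/4559) - 39937*√2441/4882/36930) = -(15591*(-1/4559) - 39937*√2441/4882/36930) = -(-15591/4559 - 39937*√2441/180292260) = 15591/4559 + 39937*√2441/180292260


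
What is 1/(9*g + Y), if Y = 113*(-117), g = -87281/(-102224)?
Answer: -102224/1350717975 ≈ -7.5681e-5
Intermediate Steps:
g = 87281/102224 (g = -87281*(-1/102224) = 87281/102224 ≈ 0.85382)
Y = -13221
1/(9*g + Y) = 1/(9*(87281/102224) - 13221) = 1/(785529/102224 - 13221) = 1/(-1350717975/102224) = -102224/1350717975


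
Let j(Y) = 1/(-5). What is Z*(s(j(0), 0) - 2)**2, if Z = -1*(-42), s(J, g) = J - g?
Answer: 5082/25 ≈ 203.28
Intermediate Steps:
j(Y) = -1/5
Z = 42
Z*(s(j(0), 0) - 2)**2 = 42*((-1/5 - 1*0) - 2)**2 = 42*((-1/5 + 0) - 2)**2 = 42*(-1/5 - 2)**2 = 42*(-11/5)**2 = 42*(121/25) = 5082/25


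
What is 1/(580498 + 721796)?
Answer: 1/1302294 ≈ 7.6788e-7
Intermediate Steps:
1/(580498 + 721796) = 1/1302294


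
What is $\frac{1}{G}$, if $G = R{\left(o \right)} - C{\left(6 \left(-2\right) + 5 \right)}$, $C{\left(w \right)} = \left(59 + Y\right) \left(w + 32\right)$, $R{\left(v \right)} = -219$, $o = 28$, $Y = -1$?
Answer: $- \frac{1}{1669} \approx -0.00059916$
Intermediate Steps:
$C{\left(w \right)} = 1856 + 58 w$ ($C{\left(w \right)} = \left(59 - 1\right) \left(w + 32\right) = 58 \left(32 + w\right) = 1856 + 58 w$)
$G = -1669$ ($G = -219 - \left(1856 + 58 \left(6 \left(-2\right) + 5\right)\right) = -219 - \left(1856 + 58 \left(-12 + 5\right)\right) = -219 - \left(1856 + 58 \left(-7\right)\right) = -219 - \left(1856 - 406\right) = -219 - 1450 = -1669$)
$\frac{1}{G} = \frac{1}{-1669} = - \frac{1}{1669}$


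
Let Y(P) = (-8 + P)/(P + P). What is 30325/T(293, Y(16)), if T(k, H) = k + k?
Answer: 30325/586 ≈ 51.749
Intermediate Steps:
Y(P) = (-8 + P)/(2*P) (Y(P) = (-8 + P)/((2*P)) = (-8 + P)*(1/(2*P)) = (-8 + P)/(2*P))
T(k, H) = 2*k
30325/T(293, Y(16)) = 30325/((2*293)) = 30325/586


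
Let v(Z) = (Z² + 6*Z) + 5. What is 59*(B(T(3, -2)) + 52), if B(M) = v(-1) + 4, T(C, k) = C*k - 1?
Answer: 3304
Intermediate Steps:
v(Z) = 5 + Z² + 6*Z
T(C, k) = -1 + C*k
B(M) = 4 (B(M) = (5 + (-1)² + 6*(-1)) + 4 = (5 + 1 - 6) + 4 = 0 + 4 = 4)
59*(B(T(3, -2)) + 52) = 59*(4 + 52) = 59*56 = 3304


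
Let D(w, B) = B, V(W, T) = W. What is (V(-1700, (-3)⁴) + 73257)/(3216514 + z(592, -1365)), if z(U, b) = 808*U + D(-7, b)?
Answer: 71557/3693485 ≈ 0.019374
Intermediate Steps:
z(U, b) = b + 808*U (z(U, b) = 808*U + b = b + 808*U)
(V(-1700, (-3)⁴) + 73257)/(3216514 + z(592, -1365)) = (-1700 + 73257)/(3216514 + (-1365 + 808*592)) = 71557/(3216514 + (-1365 + 478336)) = 71557/(3216514 + 476971) = 71557/3693485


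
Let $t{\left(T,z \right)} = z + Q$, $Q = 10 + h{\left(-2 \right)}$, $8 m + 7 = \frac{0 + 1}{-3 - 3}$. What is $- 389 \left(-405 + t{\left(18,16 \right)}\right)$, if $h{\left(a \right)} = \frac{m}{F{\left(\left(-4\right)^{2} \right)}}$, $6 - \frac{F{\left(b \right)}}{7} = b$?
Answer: $\frac{495351433}{3360} \approx 1.4743 \cdot 10^{5}$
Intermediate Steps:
$m = - \frac{43}{48}$ ($m = - \frac{7}{8} + \frac{\left(0 + 1\right) \frac{1}{-3 - 3}}{8} = - \frac{7}{8} + \frac{1 \frac{1}{-6}}{8} = - \frac{7}{8} + \frac{1 \left(- \frac{1}{6}\right)}{8} = - \frac{7}{8} + \frac{1}{8} \left(- \frac{1}{6}\right) = - \frac{7}{8} - \frac{1}{48} = - \frac{43}{48} \approx -0.89583$)
$F{\left(b \right)} = 42 - 7 b$
$h{\left(a \right)} = \frac{43}{3360}$ ($h{\left(a \right)} = - \frac{43}{48 \left(42 - 7 \left(-4\right)^{2}\right)} = - \frac{43}{48 \left(42 - 112\right)} = - \frac{43}{48 \left(-70\right)} = \left(- \frac{43}{48}\right) \left(- \frac{1}{70}\right) = \frac{43}{3360}$)
$Q = \frac{33643}{3360}$ ($Q = 10 + \frac{43}{3360} = \frac{33643}{3360} \approx 10.013$)
$t{\left(T,z \right)} = \frac{33643}{3360} + z$ ($t{\left(T,z \right)} = z + \frac{33643}{3360} = \frac{33643}{3360} + z$)
$- 389 \left(-405 + t{\left(18,16 \right)}\right) = - 389 \left(-405 + \left(\frac{33643}{3360} + 16\right)\right) = - 389 \left(-405 + \frac{87403}{3360}\right) = \left(-389\right) \left(- \frac{1273397}{3360}\right) = \frac{495351433}{3360}$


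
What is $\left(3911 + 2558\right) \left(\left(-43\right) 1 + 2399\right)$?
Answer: $15240964$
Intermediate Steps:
$\left(3911 + 2558\right) \left(\left(-43\right) 1 + 2399\right) = 6469 \left(-43 + 2399\right) = 6469 \cdot 2356 = 15240964$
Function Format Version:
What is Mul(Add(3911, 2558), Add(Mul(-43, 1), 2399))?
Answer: 15240964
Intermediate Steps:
Mul(Add(3911, 2558), Add(Mul(-43, 1), 2399)) = Mul(6469, Add(-43, 2399)) = Mul(6469, 2356) = 15240964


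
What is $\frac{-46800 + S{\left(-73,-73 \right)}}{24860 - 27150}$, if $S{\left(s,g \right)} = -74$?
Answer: $\frac{23437}{1145} \approx 20.469$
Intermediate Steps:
$\frac{-46800 + S{\left(-73,-73 \right)}}{24860 - 27150} = \frac{-46800 - 74}{24860 - 27150} = - \frac{46874}{-2290} = \left(-46874\right) \left(- \frac{1}{2290}\right) = \frac{23437}{1145}$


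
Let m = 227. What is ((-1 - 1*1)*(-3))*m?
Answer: 1362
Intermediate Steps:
((-1 - 1*1)*(-3))*m = ((-1 - 1*1)*(-3))*227 = ((-1 - 1)*(-3))*227 = -2*(-3)*227 = 6*227 = 1362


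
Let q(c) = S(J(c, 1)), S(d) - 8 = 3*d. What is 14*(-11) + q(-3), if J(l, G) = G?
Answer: -143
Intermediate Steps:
S(d) = 8 + 3*d
q(c) = 11 (q(c) = 8 + 3*1 = 8 + 3 = 11)
14*(-11) + q(-3) = 14*(-11) + 11 = -154 + 11 = -143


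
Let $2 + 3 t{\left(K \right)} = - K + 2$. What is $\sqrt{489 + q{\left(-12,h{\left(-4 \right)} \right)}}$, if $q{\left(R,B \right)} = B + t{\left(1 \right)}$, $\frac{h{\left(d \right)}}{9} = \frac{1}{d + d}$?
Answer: $\frac{\sqrt{70206}}{12} \approx 22.08$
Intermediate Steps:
$t{\left(K \right)} = - \frac{K}{3}$ ($t{\left(K \right)} = - \frac{2}{3} + \frac{- K + 2}{3} = - \frac{2}{3} + \frac{2 - K}{3} = - \frac{2}{3} - \left(- \frac{2}{3} + \frac{K}{3}\right) = - \frac{K}{3}$)
$h{\left(d \right)} = \frac{9}{2 d}$ ($h{\left(d \right)} = \frac{9}{d + d} = \frac{9}{2 d}$)
$q{\left(R,B \right)} = - \frac{1}{3} + B$ ($q{\left(R,B \right)} = B - \frac{1}{3} = - \frac{1}{3} + B$)
$\sqrt{489 + q{\left(-12,h{\left(-4 \right)} \right)}} = \sqrt{489 + \left(- \frac{1}{3} + \frac{9}{2 \left(-4\right)}\right)} = \sqrt{489 + \left(- \frac{1}{3} + \frac{9}{2} \left(- \frac{1}{4}\right)\right)} = \sqrt{489 - \frac{35}{24}} = \sqrt{\frac{11701}{24}} = \frac{\sqrt{70206}}{12}$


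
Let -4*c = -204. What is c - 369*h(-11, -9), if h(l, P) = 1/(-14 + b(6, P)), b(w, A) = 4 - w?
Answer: 1185/16 ≈ 74.063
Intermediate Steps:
c = 51 (c = -¼*(-204) = 51)
h(l, P) = -1/16 (h(l, P) = 1/(-14 + (4 - 1*6)) = 1/(-14 + (4 - 6)) = 1/(-14 - 2) = 1/(-16) = -1/16)
c - 369*h(-11, -9) = 51 - 369*(-1/16) = 51 + 369/16 = 1185/16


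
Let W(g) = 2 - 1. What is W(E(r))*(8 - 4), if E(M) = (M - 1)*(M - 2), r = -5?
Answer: 4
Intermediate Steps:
E(M) = (-1 + M)*(-2 + M)
W(g) = 1
W(E(r))*(8 - 4) = 1*(8 - 4) = 1*4 = 4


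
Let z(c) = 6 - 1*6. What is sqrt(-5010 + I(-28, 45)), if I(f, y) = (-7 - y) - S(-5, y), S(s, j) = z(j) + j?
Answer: I*sqrt(5107) ≈ 71.463*I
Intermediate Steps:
z(c) = 0 (z(c) = 6 - 6 = 0)
S(s, j) = j (S(s, j) = 0 + j = j)
I(f, y) = -7 - 2*y (I(f, y) = (-7 - y) - y = -7 - 2*y)
sqrt(-5010 + I(-28, 45)) = sqrt(-5010 + (-7 - 2*45)) = sqrt(-5010 + (-7 - 90)) = sqrt(-5010 - 97) = sqrt(-5107) = I*sqrt(5107)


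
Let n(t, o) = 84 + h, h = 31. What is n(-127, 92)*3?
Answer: 345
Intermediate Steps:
n(t, o) = 115 (n(t, o) = 84 + 31 = 115)
n(-127, 92)*3 = 115*3 = 345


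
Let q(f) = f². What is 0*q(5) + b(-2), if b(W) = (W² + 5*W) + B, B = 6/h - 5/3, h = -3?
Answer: -29/3 ≈ -9.6667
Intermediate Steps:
B = -11/3 (B = 6/(-3) - 5/3 = 6*(-⅓) - 5*⅓ = -2 - 5/3 = -11/3 ≈ -3.6667)
b(W) = -11/3 + W² + 5*W (b(W) = (W² + 5*W) - 11/3 = -11/3 + W² + 5*W)
0*q(5) + b(-2) = 0*5² + (-11/3 + (-2)² + 5*(-2)) = 0*25 + (-11/3 + 4 - 10) = 0 - 29/3 = -29/3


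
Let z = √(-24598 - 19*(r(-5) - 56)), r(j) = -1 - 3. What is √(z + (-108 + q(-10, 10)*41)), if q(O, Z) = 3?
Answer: √(15 + I*√23458) ≈ 9.1895 + 8.3335*I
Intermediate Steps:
r(j) = -4
z = I*√23458 (z = √(-24598 - 19*(-4 - 56)) = √(-24598 - 19*(-60)) = √(-24598 + 1140) = √(-23458) = I*√23458 ≈ 153.16*I)
√(z + (-108 + q(-10, 10)*41)) = √(I*√23458 + (-108 + 3*41)) = √(I*√23458 + (-108 + 123)) = √(I*√23458 + 15) = √(15 + I*√23458)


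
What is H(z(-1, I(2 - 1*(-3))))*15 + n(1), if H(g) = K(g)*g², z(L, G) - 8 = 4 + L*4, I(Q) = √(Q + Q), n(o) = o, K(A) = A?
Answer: 7681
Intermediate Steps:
I(Q) = √2*√Q (I(Q) = √(2*Q) = √2*√Q)
z(L, G) = 12 + 4*L (z(L, G) = 8 + (4 + L*4) = 8 + (4 + 4*L) = 12 + 4*L)
H(g) = g³ (H(g) = g*g² = g³)
H(z(-1, I(2 - 1*(-3))))*15 + n(1) = (12 + 4*(-1))³*15 + 1 = (12 - 4)³*15 + 1 = 8³*15 + 1 = 512*15 + 1 = 7680 + 1 = 7681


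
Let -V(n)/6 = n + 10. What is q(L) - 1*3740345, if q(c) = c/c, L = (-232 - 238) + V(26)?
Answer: -3740344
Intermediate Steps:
V(n) = -60 - 6*n (V(n) = -6*(n + 10) = -6*(10 + n) = -60 - 6*n)
L = -686 (L = (-232 - 238) + (-60 - 6*26) = -470 + (-60 - 156) = -470 - 216 = -686)
q(c) = 1
q(L) - 1*3740345 = 1 - 1*3740345 = 1 - 3740345 = -3740344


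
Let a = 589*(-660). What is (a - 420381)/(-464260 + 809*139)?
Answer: 809121/351809 ≈ 2.2999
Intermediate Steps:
a = -388740
(a - 420381)/(-464260 + 809*139) = (-388740 - 420381)/(-464260 + 809*139) = -809121/(-464260 + 112451) = -809121/(-351809) = -809121*(-1/351809) = 809121/351809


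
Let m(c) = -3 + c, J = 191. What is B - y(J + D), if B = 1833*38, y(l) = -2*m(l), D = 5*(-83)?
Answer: 69200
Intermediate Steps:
D = -415
y(l) = 6 - 2*l (y(l) = -2*(-3 + l) = 6 - 2*l)
B = 69654
B - y(J + D) = 69654 - (6 - 2*(191 - 415)) = 69654 - (6 - 2*(-224)) = 69654 - (6 + 448) = 69654 - 1*454 = 69654 - 454 = 69200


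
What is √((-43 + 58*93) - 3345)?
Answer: √2006 ≈ 44.788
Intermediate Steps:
√((-43 + 58*93) - 3345) = √((-43 + 5394) - 3345) = √(5351 - 3345) = √2006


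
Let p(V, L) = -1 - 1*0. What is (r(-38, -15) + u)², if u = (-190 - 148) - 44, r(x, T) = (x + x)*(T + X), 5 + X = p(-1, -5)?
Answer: 1473796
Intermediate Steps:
p(V, L) = -1 (p(V, L) = -1 + 0 = -1)
X = -6 (X = -5 - 1 = -6)
r(x, T) = 2*x*(-6 + T) (r(x, T) = (x + x)*(T - 6) = (2*x)*(-6 + T) = 2*x*(-6 + T))
u = -382 (u = -338 - 44 = -382)
(r(-38, -15) + u)² = (2*(-38)*(-6 - 15) - 382)² = (2*(-38)*(-21) - 382)² = (1596 - 382)² = 1214² = 1473796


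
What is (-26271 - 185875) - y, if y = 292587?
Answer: -504733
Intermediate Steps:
(-26271 - 185875) - y = (-26271 - 185875) - 1*292587 = -212146 - 292587 = -504733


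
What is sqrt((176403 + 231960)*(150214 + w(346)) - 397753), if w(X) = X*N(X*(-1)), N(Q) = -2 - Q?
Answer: sqrt(109946439641) ≈ 3.3158e+5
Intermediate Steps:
w(X) = X*(-2 + X) (w(X) = X*(-2 - X*(-1)) = X*(-2 - (-1)*X) = X*(-2 + X))
sqrt((176403 + 231960)*(150214 + w(346)) - 397753) = sqrt((176403 + 231960)*(150214 + 346*(-2 + 346)) - 397753) = sqrt(408363*(150214 + 346*344) - 397753) = sqrt(408363*(150214 + 119024) - 397753) = sqrt(408363*269238 - 397753) = sqrt(109946837394 - 397753) = sqrt(109946439641)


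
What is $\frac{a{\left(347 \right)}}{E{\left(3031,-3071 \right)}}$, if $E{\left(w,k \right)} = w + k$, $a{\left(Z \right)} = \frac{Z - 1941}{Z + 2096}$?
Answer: $\frac{797}{48860} \approx 0.016312$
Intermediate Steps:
$a{\left(Z \right)} = \frac{-1941 + Z}{2096 + Z}$
$E{\left(w,k \right)} = k + w$
$\frac{a{\left(347 \right)}}{E{\left(3031,-3071 \right)}} = \frac{\frac{1}{2096 + 347} \left(-1941 + 347\right)}{-3071 + 3031} = \frac{\frac{1}{2443} \left(-1594\right)}{-40} = \frac{1}{2443} \left(-1594\right) \left(- \frac{1}{40}\right) = \left(- \frac{1594}{2443}\right) \left(- \frac{1}{40}\right) = \frac{797}{48860}$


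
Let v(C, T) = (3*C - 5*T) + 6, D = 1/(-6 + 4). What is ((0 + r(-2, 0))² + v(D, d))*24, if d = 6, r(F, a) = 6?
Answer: 252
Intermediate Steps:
D = -½ (D = 1/(-2) = -½ ≈ -0.50000)
v(C, T) = 6 - 5*T + 3*C (v(C, T) = (-5*T + 3*C) + 6 = 6 - 5*T + 3*C)
((0 + r(-2, 0))² + v(D, d))*24 = ((0 + 6)² + (6 - 5*6 + 3*(-½)))*24 = (6² + (6 - 30 - 3/2))*24 = (36 - 51/2)*24 = (21/2)*24 = 252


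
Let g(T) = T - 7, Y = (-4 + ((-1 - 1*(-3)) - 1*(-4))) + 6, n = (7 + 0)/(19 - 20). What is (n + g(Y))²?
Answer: 36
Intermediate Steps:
n = -7 (n = 7/(-1) = 7*(-1) = -7)
Y = 8 (Y = (-4 + ((-1 + 3) + 4)) + 6 = (-4 + (2 + 4)) + 6 = (-4 + 6) + 6 = 2 + 6 = 8)
g(T) = -7 + T
(n + g(Y))² = (-7 + (-7 + 8))² = (-7 + 1)² = (-6)² = 36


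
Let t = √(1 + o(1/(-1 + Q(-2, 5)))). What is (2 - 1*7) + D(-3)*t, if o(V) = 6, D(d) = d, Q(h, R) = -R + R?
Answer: -5 - 3*√7 ≈ -12.937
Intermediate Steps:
Q(h, R) = 0
t = √7 (t = √(1 + 6) = √7 ≈ 2.6458)
(2 - 1*7) + D(-3)*t = (2 - 1*7) - 3*√7 = (2 - 7) - 3*√7 = -5 - 3*√7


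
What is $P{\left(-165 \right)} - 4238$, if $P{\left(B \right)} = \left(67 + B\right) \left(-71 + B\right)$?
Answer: $18890$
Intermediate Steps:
$P{\left(B \right)} = \left(-71 + B\right) \left(67 + B\right)$
$P{\left(-165 \right)} - 4238 = \left(-4757 + \left(-165\right)^{2} - -660\right) - 4238 = \left(-4757 + 27225 + 660\right) - 4238 = 23128 - 4238 = 18890$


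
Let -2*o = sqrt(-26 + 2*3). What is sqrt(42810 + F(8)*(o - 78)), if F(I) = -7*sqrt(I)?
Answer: sqrt(2)*sqrt(21405 + 7*sqrt(2)*(78 + I*sqrt(5))) ≈ 210.6 + 0.10511*I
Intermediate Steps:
o = -I*sqrt(5) (o = -sqrt(-26 + 2*3)/2 = -sqrt(-26 + 6)/2 = -I*sqrt(5) ≈ -2.2361*I)
sqrt(42810 + F(8)*(o - 78)) = sqrt(42810 + (-14*sqrt(2))*(-I*sqrt(5) - 78)) = sqrt(42810 + (-14*sqrt(2))*(-78 - I*sqrt(5))) = sqrt(42810 - 14*sqrt(2)*(-78 - I*sqrt(5)))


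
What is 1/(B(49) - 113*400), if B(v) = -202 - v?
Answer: -1/45451 ≈ -2.2002e-5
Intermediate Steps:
1/(B(49) - 113*400) = 1/((-202 - 1*49) - 113*400) = 1/((-202 - 49) - 45200) = 1/(-251 - 45200) = 1/(-45451) = -1/45451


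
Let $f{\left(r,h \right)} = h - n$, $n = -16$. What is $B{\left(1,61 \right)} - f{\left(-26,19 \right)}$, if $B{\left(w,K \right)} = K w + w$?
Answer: $27$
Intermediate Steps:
$f{\left(r,h \right)} = 16 + h$ ($f{\left(r,h \right)} = h - -16 = h + 16 = 16 + h$)
$B{\left(w,K \right)} = w + K w$
$B{\left(1,61 \right)} - f{\left(-26,19 \right)} = 1 \left(1 + 61\right) - \left(16 + 19\right) = 1 \cdot 62 - 35 = 62 - 35 = 27$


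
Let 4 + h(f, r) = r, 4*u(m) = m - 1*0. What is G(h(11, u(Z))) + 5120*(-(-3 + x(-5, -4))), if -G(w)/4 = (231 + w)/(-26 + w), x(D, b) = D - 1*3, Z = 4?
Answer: 1634192/29 ≈ 56351.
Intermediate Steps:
x(D, b) = -3 + D (x(D, b) = D - 3 = -3 + D)
u(m) = m/4 (u(m) = (m - 1*0)/4 = (m + 0)/4 = m/4)
h(f, r) = -4 + r
G(w) = -4*(231 + w)/(-26 + w)
G(h(11, u(Z))) + 5120*(-(-3 + x(-5, -4))) = 4*(-231 - (-4 + (¼)*4))/(-26 + (-4 + (¼)*4)) + 5120*(-(-3 + (-3 - 5))) = 4*(-231 - (-4 + 1))/(-26 + (-4 + 1)) + 5120*(-(-3 - 8)) = 4*(-231 - 1*(-3))/(-26 - 3) + 5120*(-1*(-11)) = 4*(-231 + 3)/(-29) + 5120*11 = 4*(-1/29)*(-228) + 56320 = 912/29 + 56320 = 1634192/29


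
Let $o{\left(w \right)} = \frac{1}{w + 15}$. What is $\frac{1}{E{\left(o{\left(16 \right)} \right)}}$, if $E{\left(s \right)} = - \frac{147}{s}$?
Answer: $- \frac{1}{4557} \approx -0.00021944$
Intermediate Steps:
$o{\left(w \right)} = \frac{1}{15 + w}$
$\frac{1}{E{\left(o{\left(16 \right)} \right)}} = \frac{1}{\left(-147\right) \frac{1}{\frac{1}{15 + 16}}} = \frac{1}{\left(-147\right) \frac{1}{\frac{1}{31}}} = \frac{1}{\left(-147\right) 31} = \frac{1}{-4557} = - \frac{1}{4557}$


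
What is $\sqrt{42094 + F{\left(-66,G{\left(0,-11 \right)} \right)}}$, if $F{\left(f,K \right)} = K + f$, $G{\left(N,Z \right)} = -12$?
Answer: $4 \sqrt{2626} \approx 204.98$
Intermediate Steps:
$\sqrt{42094 + F{\left(-66,G{\left(0,-11 \right)} \right)}} = \sqrt{42094 - 78} = \sqrt{42016} = 4 \sqrt{2626}$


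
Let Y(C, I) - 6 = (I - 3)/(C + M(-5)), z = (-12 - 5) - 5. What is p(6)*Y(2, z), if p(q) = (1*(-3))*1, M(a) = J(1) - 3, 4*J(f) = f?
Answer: -118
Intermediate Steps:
J(f) = f/4
z = -22 (z = -17 - 5 = -22)
M(a) = -11/4 (M(a) = (¼)*1 - 3 = ¼ - 3 = -11/4)
p(q) = -3 (p(q) = -3*1 = -3)
Y(C, I) = 6 + (-3 + I)/(-11/4 + C) (Y(C, I) = 6 + (I - 3)/(C - 11/4) = 6 + (-3 + I)/(-11/4 + C))
p(6)*Y(2, z) = -6*(-39 + 2*(-22) + 12*2)/(-11 + 4*2) = -6*(-39 - 44 + 24)/(-11 + 8) = -6*(-59)/(-3) = -6*(-1)*(-59)/3 = -3*118/3 = -118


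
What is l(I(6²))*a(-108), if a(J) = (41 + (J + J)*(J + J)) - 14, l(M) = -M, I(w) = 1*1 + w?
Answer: -1727271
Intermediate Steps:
I(w) = 1 + w
a(J) = 27 + 4*J² (a(J) = (41 + (2*J)*(2*J)) - 14 = (41 + 4*J²) - 14 = 27 + 4*J²)
l(I(6²))*a(-108) = (-(1 + 6²))*(27 + 4*(-108)²) = (-(1 + 36))*(27 + 4*11664) = (-1*37)*(27 + 46656) = -37*46683 = -1727271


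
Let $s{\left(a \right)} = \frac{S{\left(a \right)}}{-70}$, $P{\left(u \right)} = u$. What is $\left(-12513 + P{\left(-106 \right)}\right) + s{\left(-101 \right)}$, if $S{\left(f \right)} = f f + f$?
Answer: $- \frac{89343}{7} \approx -12763.0$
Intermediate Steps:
$S{\left(f \right)} = f + f^{2}$ ($S{\left(f \right)} = f^{2} + f = f + f^{2}$)
$s{\left(a \right)} = - \frac{a \left(1 + a\right)}{70}$ ($s{\left(a \right)} = \frac{a \left(1 + a\right)}{-70} = a \left(1 + a\right) \left(- \frac{1}{70}\right) = - \frac{a \left(1 + a\right)}{70}$)
$\left(-12513 + P{\left(-106 \right)}\right) + s{\left(-101 \right)} = \left(-12513 - 106\right) - - \frac{101 \left(1 - 101\right)}{70} = -12619 - \left(- \frac{101}{70}\right) \left(-100\right) = -12619 - \frac{1010}{7} = - \frac{89343}{7}$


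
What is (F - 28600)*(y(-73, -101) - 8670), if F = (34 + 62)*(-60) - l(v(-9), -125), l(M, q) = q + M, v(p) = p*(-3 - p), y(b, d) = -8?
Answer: 296622718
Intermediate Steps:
l(M, q) = M + q
F = -5581 (F = (34 + 62)*(-60) - (-1*(-9)*(3 - 9) - 125) = 96*(-60) - (-1*(-9)*(-6) - 125) = -5760 - (-54 - 125) = -5760 - 1*(-179) = -5760 + 179 = -5581)
(F - 28600)*(y(-73, -101) - 8670) = (-5581 - 28600)*(-8 - 8670) = -34181*(-8678) = 296622718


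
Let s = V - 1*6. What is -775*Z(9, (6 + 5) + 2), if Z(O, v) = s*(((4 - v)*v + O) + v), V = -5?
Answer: -809875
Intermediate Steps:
s = -11 (s = -5 - 1*6 = -5 - 6 = -11)
Z(O, v) = -11*O - 11*v - 11*v*(4 - v) (Z(O, v) = -11*(((4 - v)*v + O) + v) = -11*((v*(4 - v) + O) + v) = -11*((O + v*(4 - v)) + v) = -11*(O + v + v*(4 - v)) = -11*O - 11*v - 11*v*(4 - v))
-775*Z(9, (6 + 5) + 2) = -775*(-55*((6 + 5) + 2) - 11*9 + 11*((6 + 5) + 2)**2) = -775*(-55*(11 + 2) - 99 + 11*(11 + 2)**2) = -775*(-55*13 - 99 + 11*13**2) = -775*(-715 - 99 + 11*169) = -775*(-715 - 99 + 1859) = -775*1045 = -809875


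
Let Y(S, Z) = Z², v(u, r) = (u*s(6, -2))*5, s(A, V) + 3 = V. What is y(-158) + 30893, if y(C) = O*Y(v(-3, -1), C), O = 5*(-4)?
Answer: -468387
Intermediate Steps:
s(A, V) = -3 + V
v(u, r) = -25*u (v(u, r) = (u*(-3 - 2))*5 = (u*(-5))*5 = -5*u*5 = -25*u)
O = -20
y(C) = -20*C²
y(-158) + 30893 = -20*(-158)² + 30893 = -20*24964 + 30893 = -499280 + 30893 = -468387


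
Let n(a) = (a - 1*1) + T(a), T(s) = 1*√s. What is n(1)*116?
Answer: 116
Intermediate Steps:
T(s) = √s
n(a) = -1 + a + √a (n(a) = (a - 1*1) + √a = (a - 1) + √a = (-1 + a) + √a = -1 + a + √a)
n(1)*116 = (-1 + 1 + √1)*116 = (-1 + 1 + 1)*116 = 1*116 = 116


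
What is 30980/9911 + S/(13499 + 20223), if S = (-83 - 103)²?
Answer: 693794258/167109371 ≈ 4.1517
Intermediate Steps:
S = 34596 (S = (-186)² = 34596)
30980/9911 + S/(13499 + 20223) = 30980/9911 + 34596/(13499 + 20223) = 30980*(1/9911) + 34596/33722 = 30980/9911 + 34596*(1/33722) = 30980/9911 + 17298/16861 = 693794258/167109371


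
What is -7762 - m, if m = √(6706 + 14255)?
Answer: -7762 - 3*√2329 ≈ -7906.8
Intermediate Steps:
m = 3*√2329 (m = √20961 = 3*√2329 ≈ 144.78)
-7762 - m = -7762 - 3*√2329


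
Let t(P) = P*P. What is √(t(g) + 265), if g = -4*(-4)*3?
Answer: √2569 ≈ 50.685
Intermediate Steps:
g = 48 (g = 16*3 = 48)
t(P) = P²
√(t(g) + 265) = √(48² + 265) = √(2304 + 265) = √2569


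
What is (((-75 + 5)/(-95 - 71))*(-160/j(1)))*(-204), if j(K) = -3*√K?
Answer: -380800/83 ≈ -4588.0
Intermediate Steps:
(((-75 + 5)/(-95 - 71))*(-160/j(1)))*(-204) = (((-75 + 5)/(-95 - 71))*(-160/((-3*√1))))*(-204) = ((-70/(-166))*(-160/((-3*1))))*(-204) = ((-70*(-1/166))*(-160/(-3)))*(-204) = (35*(-160*(-⅓))/83)*(-204) = ((35/83)*(160/3))*(-204) = (5600/249)*(-204) = -380800/83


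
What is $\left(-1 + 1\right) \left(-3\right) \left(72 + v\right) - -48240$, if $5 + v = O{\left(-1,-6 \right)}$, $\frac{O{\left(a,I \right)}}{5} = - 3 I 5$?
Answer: $48240$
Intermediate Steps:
$O{\left(a,I \right)} = - 75 I$ ($O{\left(a,I \right)} = 5 - 3 I 5 = 5 \left(- 15 I\right) = - 75 I$)
$v = 445$ ($v = -5 - -450 = -5 + 450 = 445$)
$\left(-1 + 1\right) \left(-3\right) \left(72 + v\right) - -48240 = \left(-1 + 1\right) \left(-3\right) \left(72 + 445\right) - -48240 = 0 \left(-3\right) 517 + 48240 = 0 \cdot 517 + 48240 = 0 + 48240 = 48240$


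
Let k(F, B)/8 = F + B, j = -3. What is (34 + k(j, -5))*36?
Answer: -1080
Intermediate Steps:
k(F, B) = 8*B + 8*F (k(F, B) = 8*(F + B) = 8*(B + F) = 8*B + 8*F)
(34 + k(j, -5))*36 = (34 + (8*(-5) + 8*(-3)))*36 = (34 + (-40 - 24))*36 = (34 - 64)*36 = -30*36 = -1080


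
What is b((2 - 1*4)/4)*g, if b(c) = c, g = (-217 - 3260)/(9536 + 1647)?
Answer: 3477/22366 ≈ 0.15546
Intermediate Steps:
g = -3477/11183 ≈ -0.31092
b((2 - 1*4)/4)*g = ((2 - 1*4)/4)*(-3477/11183) = ((2 - 4)*(¼))*(-3477/11183) = -2*¼*(-3477/11183) = -½*(-3477/11183) = 3477/22366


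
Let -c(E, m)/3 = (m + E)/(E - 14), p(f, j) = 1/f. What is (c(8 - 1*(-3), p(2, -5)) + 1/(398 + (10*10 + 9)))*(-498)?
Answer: -968029/169 ≈ -5728.0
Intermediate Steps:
c(E, m) = -3*(E + m)/(-14 + E) (c(E, m) = -3*(m + E)/(E - 14) = -3*(E + m)/(-14 + E))
(c(8 - 1*(-3), p(2, -5)) + 1/(398 + (10*10 + 9)))*(-498) = (3*(-(8 - 1*(-3)) - 1/2)/(-14 + (8 - 1*(-3))) + 1/(398 + (10*10 + 9)))*(-498) = (3*(-(8 + 3) - 1*1/2)/(-14 + (8 + 3)) + 1/(398 + (100 + 9)))*(-498) = (3*(-1*11 - 1/2)/(-14 + 11) + 1/(398 + 109))*(-498) = (3*(-11 - 1/2)/(-3) + 1/507)*(-498) = (3*(-1/3)*(-23/2) + 1/507)*(-498) = (23/2 + 1/507)*(-498) = (11663/1014)*(-498) = -968029/169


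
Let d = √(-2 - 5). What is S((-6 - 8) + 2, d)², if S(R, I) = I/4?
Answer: -7/16 ≈ -0.43750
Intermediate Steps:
d = I*√7 (d = √(-7) = I*√7 ≈ 2.6458*I)
S(R, I) = I/4 (S(R, I) = I*(¼) = I/4)
S((-6 - 8) + 2, d)² = ((I*√7)/4)² = (I*√7/4)² = -7/16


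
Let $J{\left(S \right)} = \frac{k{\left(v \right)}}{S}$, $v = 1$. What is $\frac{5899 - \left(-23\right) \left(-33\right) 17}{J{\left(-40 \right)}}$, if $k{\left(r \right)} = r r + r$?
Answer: $140080$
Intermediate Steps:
$k{\left(r \right)} = r + r^{2}$ ($k{\left(r \right)} = r^{2} + r = r + r^{2}$)
$J{\left(S \right)} = \frac{2}{S}$ ($J{\left(S \right)} = \frac{1 \left(1 + 1\right)}{S} = \frac{1 \cdot 2}{S} = \frac{2}{S}$)
$\frac{5899 - \left(-23\right) \left(-33\right) 17}{J{\left(-40 \right)}} = \frac{5899 - \left(-23\right) \left(-33\right) 17}{2 \frac{1}{-40}} = \frac{5899 - 759 \cdot 17}{2 \left(- \frac{1}{40}\right)} = \frac{5899 - 12903}{- \frac{1}{20}} = \left(5899 - 12903\right) \left(-20\right) = \left(-7004\right) \left(-20\right) = 140080$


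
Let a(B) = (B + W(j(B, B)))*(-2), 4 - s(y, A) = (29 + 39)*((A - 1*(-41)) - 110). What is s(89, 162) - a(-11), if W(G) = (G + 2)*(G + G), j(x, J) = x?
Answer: -5946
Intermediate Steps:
W(G) = 2*G*(2 + G) (W(G) = (2 + G)*(2*G) = 2*G*(2 + G))
s(y, A) = 4696 - 68*A (s(y, A) = 4 - (29 + 39)*((A - 1*(-41)) - 110) = 4 - 68*((A + 41) - 110) = 4 - 68*((41 + A) - 110) = 4 - 68*(-69 + A) = 4 - (-4692 + 68*A) = 4 + (4692 - 68*A) = 4696 - 68*A)
a(B) = -2*B - 4*B*(2 + B) (a(B) = (B + 2*B*(2 + B))*(-2) = -2*B - 4*B*(2 + B))
s(89, 162) - a(-11) = (4696 - 68*162) - 2*(-11)*(-5 - 2*(-11)) = (4696 - 11016) - 2*(-11)*(-5 + 22) = -6320 - 2*(-11)*17 = -6320 - 1*(-374) = -6320 + 374 = -5946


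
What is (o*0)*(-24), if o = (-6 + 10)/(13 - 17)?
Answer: 0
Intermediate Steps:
o = -1 (o = 4/(-4) = 4*(-¼) = -1)
(o*0)*(-24) = -1*0*(-24) = 0*(-24) = 0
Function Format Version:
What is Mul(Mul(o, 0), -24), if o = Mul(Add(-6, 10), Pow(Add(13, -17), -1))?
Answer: 0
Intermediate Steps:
o = -1 (o = Mul(4, Pow(-4, -1)) = Mul(4, Rational(-1, 4)) = -1)
Mul(Mul(o, 0), -24) = Mul(Mul(-1, 0), -24) = Mul(0, -24) = 0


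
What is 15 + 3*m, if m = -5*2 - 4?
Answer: -27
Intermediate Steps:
m = -14 (m = -10 - 4 = -14)
15 + 3*m = 15 + 3*(-14) = 15 - 42 = -27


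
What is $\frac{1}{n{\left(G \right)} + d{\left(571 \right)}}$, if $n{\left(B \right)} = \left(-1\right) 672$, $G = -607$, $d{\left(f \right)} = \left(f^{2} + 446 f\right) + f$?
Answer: $\frac{1}{580606} \approx 1.7223 \cdot 10^{-6}$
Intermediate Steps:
$d{\left(f \right)} = f^{2} + 447 f$
$n{\left(B \right)} = -672$
$\frac{1}{n{\left(G \right)} + d{\left(571 \right)}} = \frac{1}{-672 + 571 \left(447 + 571\right)} = \frac{1}{-672 + 571 \cdot 1018} = \frac{1}{-672 + 581278} = \frac{1}{580606}$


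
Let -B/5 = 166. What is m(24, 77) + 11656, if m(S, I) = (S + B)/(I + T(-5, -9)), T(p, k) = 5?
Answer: 477493/41 ≈ 11646.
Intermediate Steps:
B = -830 (B = -5*166 = -830)
m(S, I) = (-830 + S)/(5 + I) (m(S, I) = (S - 830)/(I + 5) = (-830 + S)/(5 + I))
m(24, 77) + 11656 = (-830 + 24)/(5 + 77) + 11656 = -806/82 + 11656 = (1/82)*(-806) + 11656 = -403/41 + 11656 = 477493/41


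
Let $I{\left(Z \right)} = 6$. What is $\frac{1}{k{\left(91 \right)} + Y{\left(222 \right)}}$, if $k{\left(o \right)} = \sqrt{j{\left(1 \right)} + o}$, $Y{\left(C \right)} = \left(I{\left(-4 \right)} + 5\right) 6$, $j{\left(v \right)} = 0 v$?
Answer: $\frac{66}{4265} - \frac{\sqrt{91}}{4265} \approx 0.013238$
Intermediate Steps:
$j{\left(v \right)} = 0$
$Y{\left(C \right)} = 66$ ($Y{\left(C \right)} = \left(6 + 5\right) 6 = 11 \cdot 6 = 66$)
$k{\left(o \right)} = \sqrt{o}$ ($k{\left(o \right)} = \sqrt{0 + o} = \sqrt{o}$)
$\frac{1}{k{\left(91 \right)} + Y{\left(222 \right)}} = \frac{1}{\sqrt{91} + 66} = \frac{1}{66 + \sqrt{91}}$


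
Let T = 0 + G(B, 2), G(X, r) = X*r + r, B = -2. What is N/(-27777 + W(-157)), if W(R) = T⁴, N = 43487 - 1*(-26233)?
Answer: -69720/27761 ≈ -2.5114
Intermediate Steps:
G(X, r) = r + X*r
N = 69720 (N = 43487 + 26233 = 69720)
T = -2 (T = 0 + 2*(1 - 2) = 0 + 2*(-1) = 0 - 2 = -2)
W(R) = 16 (W(R) = (-2)⁴ = 16)
N/(-27777 + W(-157)) = 69720/(-27777 + 16) = 69720/(-27761) = 69720*(-1/27761) = -69720/27761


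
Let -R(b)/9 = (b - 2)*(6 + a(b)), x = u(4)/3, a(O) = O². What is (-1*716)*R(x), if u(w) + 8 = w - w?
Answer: -1182832/3 ≈ -3.9428e+5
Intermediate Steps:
u(w) = -8 (u(w) = -8 + (w - w) = -8 + 0 = -8)
x = -8/3 ≈ -2.6667
R(b) = -9*(-2 + b)*(6 + b²) (R(b) = -9*(b - 2)*(6 + b²) = -9*(-2 + b)*(6 + b²))
(-1*716)*R(x) = (-1*716)*(108 - 54*(-8/3) - 9*(-8/3)³ + 18*(-8/3)²) = -716*(108 + 144 - 9*(-512/27) + 18*(64/9)) = -716*(108 + 144 + 512/3 + 128) = -716*1652/3 = -1182832/3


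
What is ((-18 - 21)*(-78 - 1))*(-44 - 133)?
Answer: -545337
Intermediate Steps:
((-18 - 21)*(-78 - 1))*(-44 - 133) = -39*(-79)*(-177) = 3081*(-177) = -545337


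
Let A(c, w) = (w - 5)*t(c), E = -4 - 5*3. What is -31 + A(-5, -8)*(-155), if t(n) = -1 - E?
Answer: 36239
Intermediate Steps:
E = -19 (E = -4 - 15 = -19)
t(n) = 18 (t(n) = -1 - 1*(-19) = -1 + 19 = 18)
A(c, w) = -90 + 18*w (A(c, w) = (w - 5)*18 = (-5 + w)*18 = -90 + 18*w)
-31 + A(-5, -8)*(-155) = -31 + (-90 + 18*(-8))*(-155) = -31 + (-90 - 144)*(-155) = -31 - 234*(-155) = -31 + 36270 = 36239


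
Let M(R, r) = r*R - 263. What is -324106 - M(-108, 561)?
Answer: -263255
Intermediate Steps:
M(R, r) = -263 + R*r (M(R, r) = R*r - 263 = -263 + R*r)
-324106 - M(-108, 561) = -324106 - (-263 - 108*561) = -324106 - (-263 - 60588) = -324106 - 1*(-60851) = -324106 + 60851 = -263255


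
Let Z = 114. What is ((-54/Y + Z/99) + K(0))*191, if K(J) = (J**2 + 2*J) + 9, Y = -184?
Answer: 6056801/3036 ≈ 1995.0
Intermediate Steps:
K(J) = 9 + J**2 + 2*J
((-54/Y + Z/99) + K(0))*191 = ((-54/(-184) + 114/99) + (9 + 0**2 + 2*0))*191 = ((-54*(-1/184) + 114*(1/99)) + (9 + 0 + 0))*191 = ((27/92 + 38/33) + 9)*191 = (4387/3036 + 9)*191 = (31711/3036)*191 = 6056801/3036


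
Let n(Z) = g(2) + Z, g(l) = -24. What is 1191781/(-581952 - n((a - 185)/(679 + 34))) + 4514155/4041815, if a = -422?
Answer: -312300983795272/335401171858691 ≈ -0.93113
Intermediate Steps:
n(Z) = -24 + Z
1191781/(-581952 - n((a - 185)/(679 + 34))) + 4514155/4041815 = 1191781/(-581952 - (-24 + (-422 - 185)/(679 + 34))) + 4514155/4041815 = 1191781/(-581952 - (-24 - 607/713)) + 4514155*(1/4041815) = 1191781/(-581952 - (-24 - 607*1/713)) + 902831/808363 = 1191781/(-581952 - (-24 - 607/713)) + 902831/808363 = 1191781/(-581952 - 1*(-17719/713)) + 902831/808363 = 1191781/(-581952 + 17719/713) + 902831/808363 = 1191781/(-414914057/713) + 902831/808363 = 1191781*(-713/414914057) + 902831/808363 = -849739853/414914057 + 902831/808363 = -312300983795272/335401171858691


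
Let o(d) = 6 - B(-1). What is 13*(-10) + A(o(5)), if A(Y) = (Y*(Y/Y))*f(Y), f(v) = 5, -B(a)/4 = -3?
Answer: -160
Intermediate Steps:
B(a) = 12 (B(a) = -4*(-3) = 12)
o(d) = -6 (o(d) = 6 - 1*12 = 6 - 12 = -6)
A(Y) = 5*Y (A(Y) = (Y*(Y/Y))*5 = (Y*1)*5 = Y*5 = 5*Y)
13*(-10) + A(o(5)) = 13*(-10) + 5*(-6) = -130 - 30 = -160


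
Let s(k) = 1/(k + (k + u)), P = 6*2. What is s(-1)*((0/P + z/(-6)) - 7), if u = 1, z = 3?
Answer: 15/2 ≈ 7.5000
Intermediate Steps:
P = 12
s(k) = 1/(1 + 2*k) (s(k) = 1/(k + (k + 1)) = 1/(k + (1 + k)) = 1/(1 + 2*k))
s(-1)*((0/P + z/(-6)) - 7) = ((0/12 + 3/(-6)) - 7)/(1 + 2*(-1)) = ((0*(1/12) + 3*(-⅙)) - 7)/(1 - 2) = ((0 - ½) - 7)/(-1) = -(-½ - 7) = -1*(-15/2) = 15/2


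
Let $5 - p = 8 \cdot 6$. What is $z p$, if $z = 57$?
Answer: $-2451$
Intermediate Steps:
$p = -43$ ($p = 5 - 8 \cdot 6 = 5 - 48 = -43$)
$z p = 57 \left(-43\right) = -2451$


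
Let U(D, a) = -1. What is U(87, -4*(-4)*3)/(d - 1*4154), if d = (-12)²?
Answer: 1/4010 ≈ 0.00024938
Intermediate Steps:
d = 144
U(87, -4*(-4)*3)/(d - 1*4154) = -1/(144 - 1*4154) = -1/(144 - 4154) = -1/(-4010) = -1*(-1/4010) = 1/4010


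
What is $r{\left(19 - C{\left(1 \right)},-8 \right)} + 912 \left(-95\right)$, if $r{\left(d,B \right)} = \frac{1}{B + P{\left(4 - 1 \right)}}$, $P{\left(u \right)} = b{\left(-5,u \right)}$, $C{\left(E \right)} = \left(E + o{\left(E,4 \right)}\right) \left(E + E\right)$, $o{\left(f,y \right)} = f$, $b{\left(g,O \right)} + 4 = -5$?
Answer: $- \frac{1472881}{17} \approx -86640.0$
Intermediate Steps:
$b{\left(g,O \right)} = -9$ ($b{\left(g,O \right)} = -4 - 5 = -9$)
$C{\left(E \right)} = 4 E^{2}$ ($C{\left(E \right)} = \left(E + E\right) \left(E + E\right) = 2 E 2 E = 4 E^{2}$)
$P{\left(u \right)} = -9$
$r{\left(d,B \right)} = \frac{1}{-9 + B}$ ($r{\left(d,B \right)} = \frac{1}{B - 9} = \frac{1}{-9 + B}$)
$r{\left(19 - C{\left(1 \right)},-8 \right)} + 912 \left(-95\right) = \frac{1}{-9 - 8} + 912 \left(-95\right) = \frac{1}{-17} - 86640 = - \frac{1}{17} - 86640 = - \frac{1472881}{17}$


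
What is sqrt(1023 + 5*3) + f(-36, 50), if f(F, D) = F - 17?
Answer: -53 + sqrt(1038) ≈ -20.782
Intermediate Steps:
f(F, D) = -17 + F
sqrt(1023 + 5*3) + f(-36, 50) = sqrt(1023 + 5*3) + (-17 - 36) = sqrt(1023 + 15) - 53 = sqrt(1038) - 53 = -53 + sqrt(1038)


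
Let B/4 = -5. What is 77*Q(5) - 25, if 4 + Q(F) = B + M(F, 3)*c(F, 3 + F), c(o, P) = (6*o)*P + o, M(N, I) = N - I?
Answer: 35857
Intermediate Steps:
B = -20 (B = 4*(-5) = -20)
c(o, P) = o + 6*P*o (c(o, P) = 6*P*o + o = o + 6*P*o)
Q(F) = -24 + F*(-3 + F)*(19 + 6*F) (Q(F) = -4 + (-20 + (F - 1*3)*(F*(1 + 6*(3 + F)))) = -4 + (-20 + (F - 3)*(F*(1 + (18 + 6*F)))) = -4 + (-20 + (-3 + F)*(F*(19 + 6*F))) = -4 + (-20 + F*(-3 + F)*(19 + 6*F)) = -24 + F*(-3 + F)*(19 + 6*F))
77*Q(5) - 25 = 77*(-24 + 5*(-3 + 5)*(19 + 6*5)) - 25 = 77*(-24 + 5*2*(19 + 30)) - 25 = 77*(-24 + 5*2*49) - 25 = 77*(-24 + 490) - 25 = 77*466 - 25 = 35882 - 25 = 35857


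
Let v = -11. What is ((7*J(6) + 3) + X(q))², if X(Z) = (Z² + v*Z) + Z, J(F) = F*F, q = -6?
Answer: 123201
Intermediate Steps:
J(F) = F²
X(Z) = Z² - 10*Z (X(Z) = (Z² - 11*Z) + Z = Z² - 10*Z)
((7*J(6) + 3) + X(q))² = ((7*6² + 3) - 6*(-10 - 6))² = ((7*36 + 3) - 6*(-16))² = ((252 + 3) + 96)² = (255 + 96)² = 351² = 123201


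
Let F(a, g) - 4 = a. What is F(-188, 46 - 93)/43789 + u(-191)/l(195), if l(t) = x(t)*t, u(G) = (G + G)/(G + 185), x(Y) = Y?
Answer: -12626101/4995230175 ≈ -0.0025276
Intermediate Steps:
F(a, g) = 4 + a
u(G) = 2*G/(185 + G) (u(G) = (2*G)/(185 + G) = 2*G/(185 + G))
l(t) = t² (l(t) = t*t = t²)
F(-188, 46 - 93)/43789 + u(-191)/l(195) = (4 - 188)/43789 + (2*(-191)/(185 - 191))/(195²) = -184*1/43789 + (2*(-191)/(-6))/38025 = -184/43789 + (2*(-191)*(-⅙))*(1/38025) = -184/43789 + (191/3)*(1/38025) = -184/43789 + 191/114075 = -12626101/4995230175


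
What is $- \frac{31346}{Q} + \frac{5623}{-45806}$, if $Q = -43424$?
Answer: $\frac{297915431}{497269936} \approx 0.5991$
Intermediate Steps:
$- \frac{31346}{Q} + \frac{5623}{-45806} = - \frac{31346}{-43424} + \frac{5623}{-45806} = \left(-31346\right) \left(- \frac{1}{43424}\right) + 5623 \left(- \frac{1}{45806}\right) = \frac{15673}{21712} - \frac{5623}{45806} = \frac{297915431}{497269936}$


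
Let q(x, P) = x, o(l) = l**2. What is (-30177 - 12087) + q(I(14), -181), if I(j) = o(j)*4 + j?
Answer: -41466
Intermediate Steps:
I(j) = j + 4*j**2 (I(j) = j**2*4 + j = 4*j**2 + j = j + 4*j**2)
(-30177 - 12087) + q(I(14), -181) = (-30177 - 12087) + 14*(1 + 4*14) = -42264 + 14*(1 + 56) = -42264 + 14*57 = -42264 + 798 = -41466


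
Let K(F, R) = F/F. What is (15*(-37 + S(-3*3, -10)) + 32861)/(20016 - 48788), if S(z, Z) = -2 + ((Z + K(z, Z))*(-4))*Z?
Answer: -6719/7193 ≈ -0.93410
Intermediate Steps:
K(F, R) = 1
S(z, Z) = -2 + Z*(-4 - 4*Z) (S(z, Z) = -2 + ((Z + 1)*(-4))*Z = -2 + ((1 + Z)*(-4))*Z = -2 + (-4 - 4*Z)*Z = -2 + Z*(-4 - 4*Z))
(15*(-37 + S(-3*3, -10)) + 32861)/(20016 - 48788) = (15*(-37 + (-2 - 4*(-10) - 4*(-10)²)) + 32861)/(20016 - 48788) = (15*(-37 + (-2 + 40 - 4*100)) + 32861)/(-28772) = (15*(-37 + (-2 + 40 - 400)) + 32861)*(-1/28772) = (15*(-37 - 362) + 32861)*(-1/28772) = (15*(-399) + 32861)*(-1/28772) = (-5985 + 32861)*(-1/28772) = 26876*(-1/28772) = -6719/7193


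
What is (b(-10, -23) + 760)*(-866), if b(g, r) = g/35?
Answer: -4605388/7 ≈ -6.5791e+5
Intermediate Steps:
b(g, r) = g/35 (b(g, r) = g*(1/35) = g/35)
(b(-10, -23) + 760)*(-866) = ((1/35)*(-10) + 760)*(-866) = (-2/7 + 760)*(-866) = (5318/7)*(-866) = -4605388/7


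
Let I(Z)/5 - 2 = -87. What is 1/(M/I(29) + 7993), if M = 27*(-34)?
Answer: 25/199879 ≈ 0.00012508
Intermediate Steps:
M = -918
I(Z) = -425 (I(Z) = 10 + 5*(-87) = 10 - 435 = -425)
1/(M/I(29) + 7993) = 1/(-918/(-425) + 7993) = 1/(-918*(-1/425) + 7993) = 1/(54/25 + 7993) = 1/(199879/25) = 25/199879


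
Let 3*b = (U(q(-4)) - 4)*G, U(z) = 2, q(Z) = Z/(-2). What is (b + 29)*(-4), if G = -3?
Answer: -124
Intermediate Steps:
q(Z) = -Z/2 (q(Z) = Z*(-1/2) = -Z/2)
b = 2 (b = ((2 - 4)*(-3))/3 = (-2*(-3))/3 = (1/3)*6 = 2)
(b + 29)*(-4) = (2 + 29)*(-4) = 31*(-4) = -124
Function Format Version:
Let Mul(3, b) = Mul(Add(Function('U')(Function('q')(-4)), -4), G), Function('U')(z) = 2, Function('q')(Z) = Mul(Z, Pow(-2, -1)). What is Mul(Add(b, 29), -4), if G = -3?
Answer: -124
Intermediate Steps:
Function('q')(Z) = Mul(Rational(-1, 2), Z) (Function('q')(Z) = Mul(Z, Rational(-1, 2)) = Mul(Rational(-1, 2), Z))
b = 2 (b = Mul(Rational(1, 3), Mul(Add(2, -4), -3)) = Mul(Rational(1, 3), Mul(-2, -3)) = Mul(Rational(1, 3), 6) = 2)
Mul(Add(b, 29), -4) = Mul(Add(2, 29), -4) = Mul(31, -4) = -124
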